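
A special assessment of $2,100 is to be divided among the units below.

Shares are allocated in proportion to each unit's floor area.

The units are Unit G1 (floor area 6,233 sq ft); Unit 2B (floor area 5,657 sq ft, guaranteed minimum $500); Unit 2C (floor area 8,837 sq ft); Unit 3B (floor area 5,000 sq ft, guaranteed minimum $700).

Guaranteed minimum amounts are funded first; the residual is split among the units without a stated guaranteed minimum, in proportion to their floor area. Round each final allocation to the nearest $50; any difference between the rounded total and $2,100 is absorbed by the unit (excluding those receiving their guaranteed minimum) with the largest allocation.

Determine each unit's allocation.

Fund the minimums — Unit 2B $500; Unit 3B $700. Remaining pool $900.
Remaining pool split over remaining floor area 15,070: Unit G1 372.24 → $350; Unit 2C 527.76 → $550.

Unit G1: $350 · Unit 2B: $500 · Unit 2C: $550 · Unit 3B: $700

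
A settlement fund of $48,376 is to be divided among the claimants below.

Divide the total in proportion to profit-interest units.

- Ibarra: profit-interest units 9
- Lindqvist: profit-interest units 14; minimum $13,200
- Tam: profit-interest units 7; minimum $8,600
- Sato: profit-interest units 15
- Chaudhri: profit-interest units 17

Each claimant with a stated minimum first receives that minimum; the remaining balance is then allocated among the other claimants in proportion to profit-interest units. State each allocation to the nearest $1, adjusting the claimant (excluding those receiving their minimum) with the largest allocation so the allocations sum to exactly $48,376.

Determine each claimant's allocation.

Ibarra: $5,834 | Lindqvist: $13,200 | Tam: $8,600 | Sato: $9,723 | Chaudhri: $11,019

Guaranteed amounts: Lindqvist $13,200; Tam $8,600. Balance $26,576.
Balance split over remaining profit-interest units 41: Ibarra 5,833.76 → $5,834; Sato 9,722.93 → $9,723; Chaudhri 11,019.32 → $11,019.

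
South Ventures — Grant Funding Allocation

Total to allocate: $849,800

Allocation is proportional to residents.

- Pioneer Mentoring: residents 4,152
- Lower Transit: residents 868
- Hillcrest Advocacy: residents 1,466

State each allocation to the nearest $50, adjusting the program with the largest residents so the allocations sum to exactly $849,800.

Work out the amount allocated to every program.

Pioneer Mentoring: $543,950 | Lower Transit: $113,750 | Hillcrest Advocacy: $192,100

Residents total: 6,486.
Proportional shares: Pioneer Mentoring 4,152/6,486 × $849,800 = 543,997.78; Lower Transit 868/6,486 × $849,800 = 113,725.93; Hillcrest Advocacy 1,466/6,486 × $849,800 = 192,076.29.
After rounding ($50): Pioneer Mentoring $544,000; Lower Transit $113,750; Hillcrest Advocacy $192,100. Sum = $849,850.
Difference $849,800 − $849,850 = −$50 applied to largest residents (Pioneer Mentoring): Pioneer Mentoring becomes $543,950.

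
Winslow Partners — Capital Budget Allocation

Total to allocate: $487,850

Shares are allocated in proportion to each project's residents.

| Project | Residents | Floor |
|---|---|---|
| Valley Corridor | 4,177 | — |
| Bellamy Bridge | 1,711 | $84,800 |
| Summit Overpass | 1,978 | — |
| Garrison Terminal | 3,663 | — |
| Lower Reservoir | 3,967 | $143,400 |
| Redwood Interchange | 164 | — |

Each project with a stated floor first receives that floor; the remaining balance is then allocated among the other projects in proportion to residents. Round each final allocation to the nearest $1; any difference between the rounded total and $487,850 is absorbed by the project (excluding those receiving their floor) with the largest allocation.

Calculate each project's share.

Valley Corridor: $108,652; Bellamy Bridge: $84,800; Summit Overpass: $51,451; Garrison Terminal: $95,281; Lower Reservoir: $143,400; Redwood Interchange: $4,266

Guaranteed amounts: Bellamy Bridge $84,800; Lower Reservoir $143,400. Residual $259,650.
Residual split over remaining residents 9,982: Valley Corridor 108,651.38 → $108,651; Summit Overpass 51,451.38 → $51,451; Garrison Terminal 95,281.30 → $95,281; Redwood Interchange 4,265.94 → $4,266.
Rounding difference +$1 applied to Valley Corridor → $108,652.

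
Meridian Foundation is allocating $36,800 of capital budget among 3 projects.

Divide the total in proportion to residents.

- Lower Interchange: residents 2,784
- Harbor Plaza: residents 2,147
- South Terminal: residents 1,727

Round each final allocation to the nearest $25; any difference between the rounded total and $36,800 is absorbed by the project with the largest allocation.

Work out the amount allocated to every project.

Lower Interchange: $15,375 · Harbor Plaza: $11,875 · South Terminal: $9,550

Total residents = 6,658.
Proportional shares: Lower Interchange 2,784/6,658 × $36,800 = 15,387.68; Harbor Plaza 2,147/6,658 × $36,800 = 11,866.87; South Terminal 1,727/6,658 × $36,800 = 9,545.45.
At nearest $25: Lower Interchange $15,400; Harbor Plaza $11,875; South Terminal $9,550. Sum = $36,825.
Difference $36,800 − $36,825 = −$25 applied to largest allocation (Lower Interchange): Lower Interchange becomes $15,375.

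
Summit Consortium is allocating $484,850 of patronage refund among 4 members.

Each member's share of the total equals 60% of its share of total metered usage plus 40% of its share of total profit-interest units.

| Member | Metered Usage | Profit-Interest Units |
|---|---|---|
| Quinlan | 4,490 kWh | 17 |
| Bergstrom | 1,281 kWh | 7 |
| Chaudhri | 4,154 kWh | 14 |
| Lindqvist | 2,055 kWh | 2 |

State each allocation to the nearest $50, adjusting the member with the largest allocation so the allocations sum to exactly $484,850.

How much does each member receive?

Quinlan: $191,450 · Bergstrom: $65,050 · Chaudhri: $168,750 · Lindqvist: $59,600

Metered usage total 11,980; profit-interest units total 40.
Blended shares (60% metered usage + 40% profit-interest units): Quinlan 0.3949; Bergstrom 0.1342; Chaudhri 0.3480; Lindqvist 0.1229.
Pro-rata amounts: Quinlan 191,455.04; Bergstrom 65,045.99; Chaudhri 168,750.46; Lindqvist 59,598.51.
At nearest $50: Quinlan $191,450; Bergstrom $65,050; Chaudhri $168,750; Lindqvist $59,600. Sum = $484,850.
Rounded total matches; no reconciliation needed.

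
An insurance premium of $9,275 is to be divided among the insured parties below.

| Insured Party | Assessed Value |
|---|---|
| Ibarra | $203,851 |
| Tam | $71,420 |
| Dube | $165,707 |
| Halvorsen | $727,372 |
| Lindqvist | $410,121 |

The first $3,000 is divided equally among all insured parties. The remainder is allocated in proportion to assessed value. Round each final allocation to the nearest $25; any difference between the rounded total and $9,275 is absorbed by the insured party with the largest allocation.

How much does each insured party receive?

Ibarra: $1,400; Tam: $875; Dube: $1,250; Halvorsen: $3,525; Lindqvist: $2,225

First tranche $3,000 split equally: $600 each.
Remainder $6,275 by assessed value (total 1,578,471): Ibarra 810.38 → $800; Tam 283.92 → $275; Dube 658.75 → $650; Halvorsen 2,891.57 → $2,900; Lindqvist 1,630.38 → $1,625.
Rounding difference +$25 on remainder applied to Halvorsen.
Totals: Ibarra $600 + $800 = $1,400; Tam $600 + $275 = $875; Dube $600 + $650 = $1,250; Halvorsen $600 + $2,925 = $3,525; Lindqvist $600 + $1,625 = $2,225.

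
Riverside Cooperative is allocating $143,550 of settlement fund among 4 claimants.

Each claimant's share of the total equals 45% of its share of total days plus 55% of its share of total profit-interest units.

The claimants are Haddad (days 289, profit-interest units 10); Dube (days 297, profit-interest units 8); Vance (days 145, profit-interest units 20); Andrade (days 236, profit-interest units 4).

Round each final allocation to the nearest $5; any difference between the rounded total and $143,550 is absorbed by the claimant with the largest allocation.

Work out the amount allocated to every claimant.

Totals — days 967, profit-interest units 42.
Blended shares (45% days + 55% profit-interest units): Haddad 0.2654; Dube 0.2430; Vance 0.3294; Andrade 0.1622.
Unrounded shares: Haddad 38,103.98; Dube 34,878.75; Vance 47,282.71; Andrade 23,284.55.
At nearest $5: Haddad $38,105; Dube $34,880; Vance $47,285; Andrade $23,285. Sum = $143,555.
Difference $143,550 − $143,555 = −$5 applied to largest allocation (Vance): Vance becomes $47,280.

Haddad: $38,105 | Dube: $34,880 | Vance: $47,280 | Andrade: $23,285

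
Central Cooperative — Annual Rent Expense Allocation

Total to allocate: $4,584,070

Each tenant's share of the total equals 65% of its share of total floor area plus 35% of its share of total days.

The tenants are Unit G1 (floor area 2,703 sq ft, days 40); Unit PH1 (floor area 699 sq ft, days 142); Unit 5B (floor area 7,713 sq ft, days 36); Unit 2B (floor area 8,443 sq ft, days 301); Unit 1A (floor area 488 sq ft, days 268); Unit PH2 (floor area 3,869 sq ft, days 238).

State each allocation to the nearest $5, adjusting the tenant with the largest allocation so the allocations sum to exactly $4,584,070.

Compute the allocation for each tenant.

Unit G1: $399,385 | Unit PH1: $309,360 | Unit 5B: $1,017,340 | Unit 2B: $1,523,095 | Unit 1A: $480,300 | Unit PH2: $854,590

Totals — floor area 23,915, days 1,025.
Combined weights (65% floor area + 35% days): Unit G1 0.0871; Unit PH1 0.0675; Unit 5B 0.2219; Unit 2B 0.3323; Unit 1A 0.1048; Unit PH2 0.1864.
Pro-rata amounts: Unit G1 399,387.01; Unit PH1 309,362.11; Unit 5B 1,017,337.59; Unit 2B 1,523,093.03; Unit 1A 480,299.77; Unit PH2 854,590.49.
After rounding ($5): Unit G1 $399,385; Unit PH1 $309,360; Unit 5B $1,017,340; Unit 2B $1,523,095; Unit 1A $480,300; Unit PH2 $854,590. Sum = $4,584,070.
Sum already equals the total — no adjustment.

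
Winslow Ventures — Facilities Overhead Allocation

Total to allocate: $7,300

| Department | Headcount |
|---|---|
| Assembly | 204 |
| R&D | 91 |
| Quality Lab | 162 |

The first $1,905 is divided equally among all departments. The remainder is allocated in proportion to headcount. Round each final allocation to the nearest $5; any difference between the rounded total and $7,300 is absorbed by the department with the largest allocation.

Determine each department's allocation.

$1,905 shared equally gives $635 per department.
Remainder $5,395 by headcount (total 457): Assembly 2,408.27 → $2,410; R&D 1,074.28 → $1,075; Quality Lab 1,912.45 → $1,910.
Totals: Assembly $635 + $2,410 = $3,045; R&D $635 + $1,075 = $1,710; Quality Lab $635 + $1,910 = $2,545.

Assembly: $3,045 | R&D: $1,710 | Quality Lab: $2,545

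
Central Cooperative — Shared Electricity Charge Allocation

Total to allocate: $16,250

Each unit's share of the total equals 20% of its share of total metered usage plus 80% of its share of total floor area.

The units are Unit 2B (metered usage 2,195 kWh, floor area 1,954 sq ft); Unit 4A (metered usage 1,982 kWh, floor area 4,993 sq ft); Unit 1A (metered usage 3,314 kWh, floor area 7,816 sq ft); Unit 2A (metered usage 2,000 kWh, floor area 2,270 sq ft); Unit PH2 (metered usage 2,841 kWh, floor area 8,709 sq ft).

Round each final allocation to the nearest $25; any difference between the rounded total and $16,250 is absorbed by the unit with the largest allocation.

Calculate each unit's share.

Metered usage total 12,332; floor area total 25,742.
Combined weights (20% metered usage + 80% floor area): Unit 2B 0.0963; Unit 4A 0.1873; Unit 1A 0.2966; Unit 2A 0.1030; Unit PH2 0.3167.
Pro-rata amounts: Unit 2B 1,565.27; Unit 4A 3,043.86; Unit 1A 4,820.55; Unit 2A 1,673.46; Unit PH2 5,146.87.
After rounding ($25): Unit 2B $1,575; Unit 4A $3,050; Unit 1A $4,825; Unit 2A $1,675; Unit PH2 $5,150. Sum = $16,275.
Difference $16,250 − $16,275 = −$25 applied to largest allocation (Unit PH2): Unit PH2 becomes $5,125.

Unit 2B: $1,575; Unit 4A: $3,050; Unit 1A: $4,825; Unit 2A: $1,675; Unit PH2: $5,125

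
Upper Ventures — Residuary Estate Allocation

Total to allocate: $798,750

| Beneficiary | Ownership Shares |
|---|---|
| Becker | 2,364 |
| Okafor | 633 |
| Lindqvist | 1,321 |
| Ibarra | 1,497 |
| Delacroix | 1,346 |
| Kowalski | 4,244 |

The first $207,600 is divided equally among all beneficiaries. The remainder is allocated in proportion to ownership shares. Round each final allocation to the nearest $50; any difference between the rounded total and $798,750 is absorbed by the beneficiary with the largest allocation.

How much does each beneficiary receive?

Equal tier: $207,600 ÷ 6 = $34,600 apiece.
Remainder $591,150 by ownership shares (total 11,405): Becker 122,532.10 → $122,550; Okafor 32,809.99 → $32,800; Lindqvist 68,470.77 → $68,450; Ibarra 77,593.30 → $77,600; Delacroix 69,766.58 → $69,750; Kowalski 219,977.26 → $220,000.
Totals: Becker $34,600 + $122,550 = $157,150; Okafor $34,600 + $32,800 = $67,400; Lindqvist $34,600 + $68,450 = $103,050; Ibarra $34,600 + $77,600 = $112,200; Delacroix $34,600 + $69,750 = $104,350; Kowalski $34,600 + $220,000 = $254,600.

Becker: $157,150; Okafor: $67,400; Lindqvist: $103,050; Ibarra: $112,200; Delacroix: $104,350; Kowalski: $254,600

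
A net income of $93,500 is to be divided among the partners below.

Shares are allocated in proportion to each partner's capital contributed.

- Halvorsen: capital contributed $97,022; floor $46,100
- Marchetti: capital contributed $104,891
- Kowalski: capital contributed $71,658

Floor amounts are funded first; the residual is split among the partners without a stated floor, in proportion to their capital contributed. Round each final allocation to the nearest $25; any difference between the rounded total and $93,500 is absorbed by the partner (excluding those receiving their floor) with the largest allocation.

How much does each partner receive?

Halvorsen: $46,100 · Marchetti: $28,150 · Kowalski: $19,250

Fund the minimums — Halvorsen $46,100. Remaining pool $47,400.
Remaining pool split over remaining capital contributed 176,549: Marchetti 28,161.21 → $28,150; Kowalski 19,238.79 → $19,250.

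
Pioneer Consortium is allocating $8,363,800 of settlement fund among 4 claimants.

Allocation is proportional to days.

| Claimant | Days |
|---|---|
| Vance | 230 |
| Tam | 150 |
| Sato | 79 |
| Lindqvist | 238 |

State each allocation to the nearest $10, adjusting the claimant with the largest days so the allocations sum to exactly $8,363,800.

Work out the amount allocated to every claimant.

Days total: 230 + 150 + 79 + 238 = 697.
Raw shares: Vance 2,759,934.00; Tam 1,799,956.96; Sato 947,977.33; Lindqvist 2,855,931.71.
At nearest $10: Vance $2,759,930; Tam $1,799,960; Sato $947,980; Lindqvist $2,855,930. Sum = $8,363,800.
Sum already equals the total — no adjustment.

Vance: $2,759,930 · Tam: $1,799,960 · Sato: $947,980 · Lindqvist: $2,855,930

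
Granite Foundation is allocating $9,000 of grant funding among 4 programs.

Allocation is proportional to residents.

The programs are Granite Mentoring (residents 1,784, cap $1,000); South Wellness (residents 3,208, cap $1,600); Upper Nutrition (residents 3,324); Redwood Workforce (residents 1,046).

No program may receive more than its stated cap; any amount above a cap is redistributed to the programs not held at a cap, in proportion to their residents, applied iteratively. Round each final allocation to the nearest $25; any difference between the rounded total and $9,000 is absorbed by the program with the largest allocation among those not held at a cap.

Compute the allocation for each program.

Total residents = 9,362.
Pro-rata shares before constraints: Granite Mentoring 1,715.02; South Wellness 3,083.96; Upper Nutrition 3,195.47; Redwood Workforce 1,005.55.
Held at cap: Granite Mentoring ($1,000), South Wellness ($1,600); remaining pool $6,400 reallocated over remaining residents 4,370.
Shares after redistribution: Upper Nutrition 4,868.10 → $4,875; Redwood Workforce 1,531.90 → $1,525.

Granite Mentoring: $1,000; South Wellness: $1,600; Upper Nutrition: $4,875; Redwood Workforce: $1,525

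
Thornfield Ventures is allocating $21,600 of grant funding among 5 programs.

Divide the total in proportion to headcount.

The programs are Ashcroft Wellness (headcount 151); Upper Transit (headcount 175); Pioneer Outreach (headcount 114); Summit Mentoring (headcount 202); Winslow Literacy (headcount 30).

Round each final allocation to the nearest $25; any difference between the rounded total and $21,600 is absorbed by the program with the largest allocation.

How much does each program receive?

Ashcroft Wellness: $4,850 | Upper Transit: $5,625 | Pioneer Outreach: $3,675 | Summit Mentoring: $6,475 | Winslow Literacy: $975

Total headcount = 672.
Pro-rata amounts: Ashcroft Wellness 151/672 × $21,600 = 4,853.57; Upper Transit 175/672 × $21,600 = 5,625.00; Pioneer Outreach 114/672 × $21,600 = 3,664.29; Summit Mentoring 202/672 × $21,600 = 6,492.86; Winslow Literacy 30/672 × $21,600 = 964.29.
After rounding ($25): Ashcroft Wellness $4,850; Upper Transit $5,625; Pioneer Outreach $3,675; Summit Mentoring $6,500; Winslow Literacy $975. Sum = $21,625.
Difference $21,600 − $21,625 = −$25 applied to largest allocation (Summit Mentoring): Summit Mentoring becomes $6,475.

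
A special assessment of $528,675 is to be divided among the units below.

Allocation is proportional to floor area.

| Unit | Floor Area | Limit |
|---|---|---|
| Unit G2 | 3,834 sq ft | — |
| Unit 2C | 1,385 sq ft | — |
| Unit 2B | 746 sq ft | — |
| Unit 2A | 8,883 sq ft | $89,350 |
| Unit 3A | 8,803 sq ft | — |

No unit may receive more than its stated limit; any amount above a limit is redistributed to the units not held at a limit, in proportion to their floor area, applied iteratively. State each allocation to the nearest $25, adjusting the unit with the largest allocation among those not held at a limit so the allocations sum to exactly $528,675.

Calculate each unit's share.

Unit G2: $114,050; Unit 2C: $41,200; Unit 2B: $22,200; Unit 2A: $89,350; Unit 3A: $261,875

Total floor area = 23,651.
Unconstrained shares: Unit G2 85,702.08; Unit 2C 30,959.15; Unit 2B 16,675.47; Unit 2A 198,563.28; Unit 3A 196,775.02.
Cap binds for Unit 2A ($89,350); remaining pool $439,325 reallocated over remaining floor area 14,768.
Redistributed shares: Unit G2 114,055.53 → $114,050; Unit 2C 41,201.59 → $41,200; Unit 2B 22,192.34 → $22,200; Unit 3A 261,875.54 → $261,875.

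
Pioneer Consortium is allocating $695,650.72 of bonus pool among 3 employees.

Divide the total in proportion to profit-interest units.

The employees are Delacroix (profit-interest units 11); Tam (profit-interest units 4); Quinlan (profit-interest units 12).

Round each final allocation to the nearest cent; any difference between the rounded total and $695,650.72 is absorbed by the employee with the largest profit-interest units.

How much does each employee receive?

Combined profit-interest units = 11 + 4 + 12 = 27.
Raw shares: Delacroix 283,413.2563; Tam 103,059.3659; Quinlan 309,178.0978.
At nearest cent: Delacroix $283,413.26; Tam $103,059.37; Quinlan $309,178.10. Sum = $695,650.73.
Difference $695,650.72 − $695,650.73 = −$0.01 applied to largest profit-interest units (Quinlan): Quinlan becomes $309,178.09.

Delacroix: $283,413.26 · Tam: $103,059.37 · Quinlan: $309,178.09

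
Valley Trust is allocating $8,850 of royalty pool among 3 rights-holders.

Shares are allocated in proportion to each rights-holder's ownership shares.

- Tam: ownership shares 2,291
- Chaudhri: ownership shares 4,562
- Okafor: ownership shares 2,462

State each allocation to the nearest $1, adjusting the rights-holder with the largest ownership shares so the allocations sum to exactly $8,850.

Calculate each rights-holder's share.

Total ownership shares = 2,291 + 4,562 + 2,462 = 9,315.
Pro-rata amounts: Tam 2,176.63; Chaudhri 4,334.27; Okafor 2,339.10.
After rounding ($1): Tam $2,177; Chaudhri $4,334; Okafor $2,339. Sum = $8,850.
Sum already equals the total — no adjustment.

Tam: $2,177 | Chaudhri: $4,334 | Okafor: $2,339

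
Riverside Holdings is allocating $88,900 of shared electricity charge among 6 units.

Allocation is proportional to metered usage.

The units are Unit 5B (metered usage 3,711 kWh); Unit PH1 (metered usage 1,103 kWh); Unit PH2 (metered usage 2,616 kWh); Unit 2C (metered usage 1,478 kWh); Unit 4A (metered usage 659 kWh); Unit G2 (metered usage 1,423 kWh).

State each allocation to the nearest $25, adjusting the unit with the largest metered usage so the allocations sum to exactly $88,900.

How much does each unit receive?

Combined metered usage = 10,990.
Proportional shares: Unit 5B 3,711/10,990 × $88,900 = 30,018.92; Unit PH1 1,103/10,990 × $88,900 = 8,922.36; Unit PH2 2,616/10,990 × $88,900 = 21,161.27; Unit 2C 1,478/10,990 × $88,900 = 11,955.80; Unit 4A 659/10,990 × $88,900 = 5,330.76; Unit G2 1,423/10,990 × $88,900 = 11,510.89.
At nearest $25: Unit 5B $30,025; Unit PH1 $8,925; Unit PH2 $21,150; Unit 2C $11,950; Unit 4A $5,325; Unit G2 $11,500. Sum = $88,875.
Difference $88,900 − $88,875 = +$25 applied to largest metered usage (Unit 5B): Unit 5B becomes $30,050.

Unit 5B: $30,050 · Unit PH1: $8,925 · Unit PH2: $21,150 · Unit 2C: $11,950 · Unit 4A: $5,325 · Unit G2: $11,500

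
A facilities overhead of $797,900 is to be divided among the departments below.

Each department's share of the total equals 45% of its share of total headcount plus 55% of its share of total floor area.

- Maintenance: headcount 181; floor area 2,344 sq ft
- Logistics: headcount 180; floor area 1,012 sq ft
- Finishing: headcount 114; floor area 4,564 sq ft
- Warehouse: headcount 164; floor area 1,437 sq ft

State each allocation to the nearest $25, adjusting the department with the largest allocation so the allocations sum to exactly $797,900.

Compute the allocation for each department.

Maintenance: $211,650 · Logistics: $148,600 · Finishing: $278,100 · Warehouse: $159,550

Headcount total 639; floor area total 9,357.
Blended shares (45% headcount + 55% floor area): Maintenance 0.2652; Logistics 0.1862; Finishing 0.3486; Warehouse 0.2000.
Pro-rata amounts: Maintenance 211,638.18; Logistics 148,605.24; Finishing 278,109.19; Warehouse 159,547.39.
After rounding ($25): Maintenance $211,650; Logistics $148,600; Finishing $278,100; Warehouse $159,550. Sum = $797,900.
No rounding difference to absorb.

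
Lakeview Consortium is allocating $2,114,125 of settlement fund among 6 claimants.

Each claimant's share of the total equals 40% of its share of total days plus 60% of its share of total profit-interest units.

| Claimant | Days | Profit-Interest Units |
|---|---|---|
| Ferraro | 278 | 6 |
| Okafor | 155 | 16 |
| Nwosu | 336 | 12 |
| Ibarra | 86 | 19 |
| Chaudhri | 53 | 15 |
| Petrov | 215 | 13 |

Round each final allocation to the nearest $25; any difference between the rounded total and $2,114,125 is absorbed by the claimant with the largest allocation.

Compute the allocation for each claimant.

Totals — days 1,123, profit-interest units 81.
Composite weights (40% days + 60% profit-interest units): Ferraro 0.1435; Okafor 0.1737; Nwosu 0.2086; Ibarra 0.1714; Chaudhri 0.1300; Petrov 0.1729.
Pro-rata amounts: Ferraro 303,302.79; Okafor 367,282.24; Nwosu 440,939.50; Ibarra 362,303.89; Chaudhri 274,813.24; Petrov 365,483.34.
Rounded to nearest $25: Ferraro $303,300; Okafor $367,275; Nwosu $440,950; Ibarra $362,300; Chaudhri $274,825; Petrov $365,475. Sum = $2,114,125.
Rounded total matches; no reconciliation needed.

Ferraro: $303,300 · Okafor: $367,275 · Nwosu: $440,950 · Ibarra: $362,300 · Chaudhri: $274,825 · Petrov: $365,475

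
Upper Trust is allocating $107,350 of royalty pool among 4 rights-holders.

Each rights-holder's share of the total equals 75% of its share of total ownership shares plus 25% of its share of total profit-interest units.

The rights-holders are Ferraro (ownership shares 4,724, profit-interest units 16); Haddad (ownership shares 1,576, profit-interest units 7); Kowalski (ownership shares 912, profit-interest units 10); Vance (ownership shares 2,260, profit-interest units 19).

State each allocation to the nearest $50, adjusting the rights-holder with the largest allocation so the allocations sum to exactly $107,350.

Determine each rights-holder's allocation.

Ferraro: $48,450; Haddad: $17,000; Kowalski: $12,900; Vance: $29,000

Ownership shares total 9,472; profit-interest units total 52.
Composite weights (75% ownership shares + 25% profit-interest units): Ferraro 0.4510; Haddad 0.1584; Kowalski 0.1203; Vance 0.2703.
Pro-rata amounts: Ferraro 48,411.94; Haddad 17,008.82; Kowalski 12,913.11; Vance 29,016.13.
At nearest $50: Ferraro $48,400; Haddad $17,000; Kowalski $12,900; Vance $29,000. Sum = $107,300.
Difference $107,350 − $107,300 = +$50 applied to largest allocation (Ferraro): Ferraro becomes $48,450.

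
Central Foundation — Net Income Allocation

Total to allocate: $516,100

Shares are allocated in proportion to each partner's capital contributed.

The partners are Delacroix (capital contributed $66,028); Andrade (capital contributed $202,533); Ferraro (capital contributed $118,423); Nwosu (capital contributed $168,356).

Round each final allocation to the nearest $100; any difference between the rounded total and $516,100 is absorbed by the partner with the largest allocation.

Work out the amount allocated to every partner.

Delacroix: $61,400; Andrade: $188,100; Ferraro: $110,100; Nwosu: $156,500

Total capital contributed = 555,340.
Pro-rata amounts: Delacroix 66,028/555,340 × $516,100 = 61,362.50; Andrade 202,533/555,340 × $516,100 = 188,222.14; Ferraro 118,423/555,340 × $516,100 = 110,055.30; Nwosu 168,356/555,340 × $516,100 = 156,460.06.
After rounding ($100): Delacroix $61,400; Andrade $188,200; Ferraro $110,100; Nwosu $156,500. Sum = $516,200.
Difference $516,100 − $516,200 = −$100 applied to largest allocation (Andrade): Andrade becomes $188,100.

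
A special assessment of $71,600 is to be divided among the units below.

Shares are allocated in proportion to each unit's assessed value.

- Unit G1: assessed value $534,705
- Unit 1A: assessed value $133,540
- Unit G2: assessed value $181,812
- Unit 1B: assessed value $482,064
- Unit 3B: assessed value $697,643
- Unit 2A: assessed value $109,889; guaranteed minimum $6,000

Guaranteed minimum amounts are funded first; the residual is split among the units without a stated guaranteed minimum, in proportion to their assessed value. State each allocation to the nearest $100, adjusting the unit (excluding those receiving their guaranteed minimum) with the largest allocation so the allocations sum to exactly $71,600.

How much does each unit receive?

Minimums first: Unit 2A $6,000. Remaining pool $65,600.
Remaining pool split over remaining assessed value 2,029,764: Unit G1 17,281.15 → $17,300; Unit 1A 4,315.88 → $4,300; Unit G2 5,875.99 → $5,900; Unit 1B 15,579.84 → $15,600; Unit 3B 22,547.14 → $22,500.

Unit G1: $17,300 | Unit 1A: $4,300 | Unit G2: $5,900 | Unit 1B: $15,600 | Unit 3B: $22,500 | Unit 2A: $6,000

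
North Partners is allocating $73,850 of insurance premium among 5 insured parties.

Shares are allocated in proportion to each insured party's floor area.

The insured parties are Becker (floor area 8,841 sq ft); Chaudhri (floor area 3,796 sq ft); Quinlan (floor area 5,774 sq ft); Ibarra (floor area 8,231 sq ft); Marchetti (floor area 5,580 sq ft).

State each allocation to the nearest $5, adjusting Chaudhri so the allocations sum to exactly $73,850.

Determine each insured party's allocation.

Floor area total: 32,222.
Pro-rata amounts: Becker 8,841/32,222 × $73,850 = 20,262.80; Chaudhri 3,796/32,222 × $73,850 = 8,700.10; Quinlan 5,774/32,222 × $73,850 = 13,233.50; Ibarra 8,231/32,222 × $73,850 = 18,864.73; Marchetti 5,580/32,222 × $73,850 = 12,788.87.
At nearest $5: Becker $20,265; Chaudhri $8,700; Quinlan $13,235; Ibarra $18,865; Marchetti $12,790. Sum = $73,855.
Difference $73,850 − $73,855 = −$5 applied to Chaudhri: Chaudhri becomes $8,695.

Becker: $20,265; Chaudhri: $8,695; Quinlan: $13,235; Ibarra: $18,865; Marchetti: $12,790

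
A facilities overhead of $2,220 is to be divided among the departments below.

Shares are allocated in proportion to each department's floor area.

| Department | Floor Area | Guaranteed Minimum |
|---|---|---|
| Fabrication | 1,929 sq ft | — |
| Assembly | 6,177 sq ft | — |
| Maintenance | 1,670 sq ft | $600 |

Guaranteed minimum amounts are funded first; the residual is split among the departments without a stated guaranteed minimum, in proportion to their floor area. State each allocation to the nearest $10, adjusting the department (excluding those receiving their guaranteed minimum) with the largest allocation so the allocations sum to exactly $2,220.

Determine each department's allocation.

Minimums first: Maintenance $600. Balance $1,620.
Balance split over remaining floor area 8,106: Fabrication 385.51 → $390; Assembly 1,234.49 → $1,230.

Fabrication: $390 · Assembly: $1,230 · Maintenance: $600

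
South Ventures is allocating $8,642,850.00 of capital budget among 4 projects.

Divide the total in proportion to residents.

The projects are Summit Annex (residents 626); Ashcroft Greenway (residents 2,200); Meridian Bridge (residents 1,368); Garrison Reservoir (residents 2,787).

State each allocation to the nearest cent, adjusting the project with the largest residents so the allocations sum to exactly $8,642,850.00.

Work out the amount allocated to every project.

Summit Annex: $775,021.36 | Ashcroft Greenway: $2,723,717.23 | Meridian Bridge: $1,693,656.90 | Garrison Reservoir: $3,450,454.51

Sum of residents: 626 + 2,200 + 1,368 + 2,787 = 6,981.
Unrounded shares: Summit Annex 775,021.3580; Ashcroft Greenway 2,723,717.2325; Meridian Bridge 1,693,656.8973; Garrison Reservoir 3,450,454.5122.
At nearest cent: Summit Annex $775,021.36; Ashcroft Greenway $2,723,717.23; Meridian Bridge $1,693,656.90; Garrison Reservoir $3,450,454.51. Sum = $8,642,850.00.
Rounded total matches; no reconciliation needed.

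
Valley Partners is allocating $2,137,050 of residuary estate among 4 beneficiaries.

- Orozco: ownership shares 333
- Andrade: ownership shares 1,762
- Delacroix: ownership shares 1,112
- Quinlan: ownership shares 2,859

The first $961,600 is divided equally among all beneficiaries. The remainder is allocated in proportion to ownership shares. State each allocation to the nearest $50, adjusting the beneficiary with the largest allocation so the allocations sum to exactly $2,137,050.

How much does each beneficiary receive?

Equal tier: $961,600 ÷ 4 = $240,400 apiece.
Remainder $1,175,450 by ownership shares (total 6,066): Orozco 64,527.67 → $64,550; Andrade 341,434.70 → $341,450; Delacroix 215,479.79 → $215,500; Quinlan 554,007.84 → $554,000.
Rounding difference −$50 on remainder applied to Quinlan.
Totals: Orozco $240,400 + $64,550 = $304,950; Andrade $240,400 + $341,450 = $581,850; Delacroix $240,400 + $215,500 = $455,900; Quinlan $240,400 + $553,950 = $794,350.

Orozco: $304,950; Andrade: $581,850; Delacroix: $455,900; Quinlan: $794,350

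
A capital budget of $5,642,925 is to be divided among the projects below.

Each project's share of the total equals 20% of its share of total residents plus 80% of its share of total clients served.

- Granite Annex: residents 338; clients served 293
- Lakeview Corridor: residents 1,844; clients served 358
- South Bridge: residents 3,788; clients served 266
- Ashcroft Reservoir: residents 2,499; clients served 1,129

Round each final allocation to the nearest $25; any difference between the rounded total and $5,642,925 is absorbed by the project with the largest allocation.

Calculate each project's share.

Granite Annex: $691,525 · Lakeview Corridor: $1,035,625 · South Bridge: $1,091,700 · Ashcroft Reservoir: $2,824,075

Residents total 8,469; clients served total 2,046.
Composite weights (20% residents + 80% clients served): Granite Annex 0.1225; Lakeview Corridor 0.1835; South Bridge 0.1935; Ashcroft Reservoir 0.5005.
Proportional shares: Granite Annex 691,523.85; Lakeview Corridor 1,035,631.94; South Bridge 1,091,699.92; Ashcroft Reservoir 2,824,069.29.
Rounded to nearest $25: Granite Annex $691,525; Lakeview Corridor $1,035,625; South Bridge $1,091,700; Ashcroft Reservoir $2,824,075. Sum = $5,642,925.
Sum already equals the total — no adjustment.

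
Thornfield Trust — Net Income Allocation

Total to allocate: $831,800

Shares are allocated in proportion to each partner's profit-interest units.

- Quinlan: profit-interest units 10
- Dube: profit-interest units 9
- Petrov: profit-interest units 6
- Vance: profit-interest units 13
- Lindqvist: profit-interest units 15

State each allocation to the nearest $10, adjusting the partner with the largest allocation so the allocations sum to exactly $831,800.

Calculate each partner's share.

Quinlan: $156,940 | Dube: $141,250 | Petrov: $94,170 | Vance: $204,030 | Lindqvist: $235,410

Total profit-interest units = 53.
Proportional shares: Quinlan 10/53 × $831,800 = 156,943.40; Dube 9/53 × $831,800 = 141,249.06; Petrov 6/53 × $831,800 = 94,166.04; Vance 13/53 × $831,800 = 204,026.42; Lindqvist 15/53 × $831,800 = 235,415.09.
After rounding ($10): Quinlan $156,940; Dube $141,250; Petrov $94,170; Vance $204,030; Lindqvist $235,420. Sum = $831,810.
Difference $831,800 − $831,810 = −$10 applied to largest allocation (Lindqvist): Lindqvist becomes $235,410.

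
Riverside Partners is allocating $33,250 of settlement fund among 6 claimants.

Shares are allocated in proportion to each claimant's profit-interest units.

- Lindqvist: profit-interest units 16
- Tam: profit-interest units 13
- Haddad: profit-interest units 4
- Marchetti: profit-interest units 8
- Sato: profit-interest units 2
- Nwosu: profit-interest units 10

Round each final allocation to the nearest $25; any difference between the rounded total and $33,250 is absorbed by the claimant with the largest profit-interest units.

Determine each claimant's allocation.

Lindqvist: $10,050 | Tam: $8,150 | Haddad: $2,500 | Marchetti: $5,025 | Sato: $1,250 | Nwosu: $6,275

Profit-interest units total: 16 + 13 + 4 + 8 + 2 + 10 = 53.
Proportional shares: Lindqvist 10,037.74; Tam 8,155.66; Haddad 2,509.43; Marchetti 5,018.87; Sato 1,254.72; Nwosu 6,273.58.
After rounding ($25): Lindqvist $10,050; Tam $8,150; Haddad $2,500; Marchetti $5,025; Sato $1,250; Nwosu $6,275. Sum = $33,250.
Sum already equals the total — no adjustment.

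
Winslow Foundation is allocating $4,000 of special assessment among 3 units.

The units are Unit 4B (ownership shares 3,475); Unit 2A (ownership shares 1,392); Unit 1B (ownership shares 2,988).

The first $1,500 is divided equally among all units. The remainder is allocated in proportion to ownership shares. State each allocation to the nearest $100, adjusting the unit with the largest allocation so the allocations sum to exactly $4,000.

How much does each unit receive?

Unit 4B: $1,600 · Unit 2A: $900 · Unit 1B: $1,500

Equal tier: $1,500 ÷ 3 = $500 apiece.
Remainder $2,500 by ownership shares (total 7,855): Unit 4B 1,105.98 → $1,100; Unit 2A 443.03 → $400; Unit 1B 950.99 → $1,000.
Totals: Unit 4B $500 + $1,100 = $1,600; Unit 2A $500 + $400 = $900; Unit 1B $500 + $1,000 = $1,500.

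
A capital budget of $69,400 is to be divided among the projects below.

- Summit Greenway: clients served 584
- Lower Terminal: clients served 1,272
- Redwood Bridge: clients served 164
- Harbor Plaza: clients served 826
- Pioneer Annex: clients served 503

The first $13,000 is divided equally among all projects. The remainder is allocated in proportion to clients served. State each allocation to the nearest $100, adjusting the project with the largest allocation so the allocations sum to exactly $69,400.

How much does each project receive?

First tranche $13,000 split equally: $2,600 each.
Remainder $56,400 by clients served (total 3,349): Summit Greenway 9,835.06 → $9,800; Lower Terminal 21,421.56 → $21,400; Redwood Bridge 2,761.90 → $2,800; Harbor Plaza 13,910.54 → $13,900; Pioneer Annex 8,470.95 → $8,500.
Totals: Summit Greenway $2,600 + $9,800 = $12,400; Lower Terminal $2,600 + $21,400 = $24,000; Redwood Bridge $2,600 + $2,800 = $5,400; Harbor Plaza $2,600 + $13,900 = $16,500; Pioneer Annex $2,600 + $8,500 = $11,100.

Summit Greenway: $12,400; Lower Terminal: $24,000; Redwood Bridge: $5,400; Harbor Plaza: $16,500; Pioneer Annex: $11,100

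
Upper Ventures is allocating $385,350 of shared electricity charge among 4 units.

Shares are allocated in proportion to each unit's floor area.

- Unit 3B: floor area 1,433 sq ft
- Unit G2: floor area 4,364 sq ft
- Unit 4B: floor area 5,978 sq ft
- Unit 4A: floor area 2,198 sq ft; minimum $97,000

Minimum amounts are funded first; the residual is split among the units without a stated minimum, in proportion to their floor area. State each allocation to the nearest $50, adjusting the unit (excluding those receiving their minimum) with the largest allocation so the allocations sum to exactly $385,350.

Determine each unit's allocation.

Minimums first: Unit 4A $97,000. Balance $288,350.
Balance split over remaining floor area 11,775: Unit 3B 35,091.77 → $35,100; Unit G2 106,867.04 → $106,850; Unit 4B 146,391.19 → $146,400.

Unit 3B: $35,100 | Unit G2: $106,850 | Unit 4B: $146,400 | Unit 4A: $97,000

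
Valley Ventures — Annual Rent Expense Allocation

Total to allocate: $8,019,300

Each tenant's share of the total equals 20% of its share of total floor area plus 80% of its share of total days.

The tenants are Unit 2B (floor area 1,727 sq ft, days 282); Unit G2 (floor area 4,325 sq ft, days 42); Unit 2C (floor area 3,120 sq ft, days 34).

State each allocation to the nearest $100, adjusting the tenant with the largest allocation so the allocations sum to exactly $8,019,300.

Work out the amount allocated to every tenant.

Totals — floor area 9,172, days 358.
Blended shares (20% floor area + 80% days): Unit 2B 0.6678; Unit G2 0.1882; Unit 2C 0.1440.
Raw shares: Unit 2B 5,355,494.54; Unit G2 1,508,939.67; Unit 2C 1,154,865.79.
After rounding ($100): Unit 2B $5,355,500; Unit G2 $1,508,900; Unit 2C $1,154,900. Sum = $8,019,300.
Rounded total matches; no reconciliation needed.

Unit 2B: $5,355,500 · Unit G2: $1,508,900 · Unit 2C: $1,154,900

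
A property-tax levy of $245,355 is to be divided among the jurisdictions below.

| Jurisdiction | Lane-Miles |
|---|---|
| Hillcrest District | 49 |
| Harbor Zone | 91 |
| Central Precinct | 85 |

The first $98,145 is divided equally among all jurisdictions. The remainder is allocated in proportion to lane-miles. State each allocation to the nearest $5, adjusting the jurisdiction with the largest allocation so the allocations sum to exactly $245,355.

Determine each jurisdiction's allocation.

Hillcrest District: $64,775 · Harbor Zone: $92,250 · Central Precinct: $88,330

Equal tier: $98,145 ÷ 3 = $32,715 apiece.
Remainder $147,210 by lane-miles (total 225): Hillcrest District 32,059.07 → $32,060; Harbor Zone 59,538.27 → $59,540; Central Precinct 55,612.67 → $55,615.
Rounding difference −$5 on remainder applied to Harbor Zone.
Totals: Hillcrest District $32,715 + $32,060 = $64,775; Harbor Zone $32,715 + $59,535 = $92,250; Central Precinct $32,715 + $55,615 = $88,330.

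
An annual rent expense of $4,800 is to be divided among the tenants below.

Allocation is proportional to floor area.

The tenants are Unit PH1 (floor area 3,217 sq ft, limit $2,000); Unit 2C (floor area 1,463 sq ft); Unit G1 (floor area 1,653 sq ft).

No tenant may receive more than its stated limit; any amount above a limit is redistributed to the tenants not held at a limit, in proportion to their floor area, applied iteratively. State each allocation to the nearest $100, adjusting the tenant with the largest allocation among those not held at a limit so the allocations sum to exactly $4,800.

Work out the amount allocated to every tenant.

Floor area total: 6,333.
Pro-rata shares before constraints: Unit PH1 2,438.28; Unit 2C 1,108.86; Unit G1 1,252.87.
Cap binds for Unit PH1 ($2,000); balance $2,800 reallocated over remaining floor area 3,116.
Redistributed shares: Unit 2C 1,314.63 → $1,300; Unit G1 1,485.37 → $1,500.

Unit PH1: $2,000 · Unit 2C: $1,300 · Unit G1: $1,500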